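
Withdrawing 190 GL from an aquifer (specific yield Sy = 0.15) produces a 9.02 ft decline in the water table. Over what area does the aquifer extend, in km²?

A ≈ 461 km²

Δh = 9.02 ft = 2.749 m
ΔV = 190 GL = 1.9 × 10^8 m³
A = ΔV / (Sy × Δh) = 1.9 × 10^8 / (0.15 × 2.749) = 4.607 × 10^8 m²
A = 4.607 × 10^8 m² = 460.7 km²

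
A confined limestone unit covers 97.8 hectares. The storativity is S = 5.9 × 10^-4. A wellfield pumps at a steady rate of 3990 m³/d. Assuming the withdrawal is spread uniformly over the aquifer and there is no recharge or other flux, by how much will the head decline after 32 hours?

Δh ≈ 9.22 m

A = 97.8 hectares = 9.78 × 10^5 m²
t = 32 hours = 1.333 d
ΔV = Q × t = 3990 m³/d × 1.333 d = 5320 m³
Δh = ΔV / (S × A) = 5320 / (5.9 × 10^-4 × 9.78 × 10^5) = 9.22 m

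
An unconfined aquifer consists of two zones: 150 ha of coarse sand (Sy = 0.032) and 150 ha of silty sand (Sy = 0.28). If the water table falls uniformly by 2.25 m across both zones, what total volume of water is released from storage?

A₁ = 150 ha = 1.5 × 10^6 m²; A₂ = 150 ha = 1.5 × 10^6 m²
ΔV₁ = 0.032 × 1.5 × 10^6 × 2.25 = 1.08 × 10^5 m³
ΔV₂ = 0.28 × 1.5 × 10^6 × 2.25 = 9.45 × 10^5 m³
ΔV = ΔV₁ + ΔV₂ = 1.053 × 10^6 m³

ΔV ≈ 1.05 × 10^6 m³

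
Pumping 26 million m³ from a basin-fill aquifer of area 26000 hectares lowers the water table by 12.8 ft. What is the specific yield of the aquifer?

Sy ≈ 0.026

A = 26000 hectares = 2.6 × 10^8 m²
Δh = 12.8 ft = 3.901 m
ΔV = 26 million m³ = 2.6 × 10^7 m³
Sy = ΔV / (A × Δh) = 2.6 × 10^7 m³ / (2.6 × 10^8 m² × 3.901 m) = 0.02563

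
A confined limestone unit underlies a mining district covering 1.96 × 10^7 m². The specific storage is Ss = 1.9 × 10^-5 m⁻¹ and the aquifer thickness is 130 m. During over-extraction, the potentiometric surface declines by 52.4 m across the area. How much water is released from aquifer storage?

S = Ss × b = 1.9 × 10^-5 m⁻¹ × 130 m = 2.47 × 10^-3
ΔV = S × A × Δh = 0.00247 × 1.96 × 10^7 m² × 52.4 m = 2.537 × 10^6 m³

ΔV ≈ 2.54 × 10^6 m³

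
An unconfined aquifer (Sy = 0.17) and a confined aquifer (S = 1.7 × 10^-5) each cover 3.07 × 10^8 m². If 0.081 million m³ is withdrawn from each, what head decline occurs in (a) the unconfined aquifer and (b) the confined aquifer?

Δh_u ≈ 0.00155 m; Δh_c ≈ 15.5 m

ΔV = 0.081 million m³ = 81000 m³
Unconfined: Δh_u = ΔV/(Sy·A) = 81000/(0.17 × 3.07 × 10^8) = 0.001552 m
Confined: Δh_c = ΔV/(S·A) = 81000/(1.7 × 10^-5 × 3.07 × 10^8) = 15.52 m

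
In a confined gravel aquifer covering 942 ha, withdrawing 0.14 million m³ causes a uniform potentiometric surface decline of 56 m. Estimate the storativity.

S ≈ 2.7 × 10^-4

A = 942 ha = 9.42 × 10^6 m²
ΔV = 0.14 million m³ = 1.4 × 10^5 m³
S = ΔV / (A × Δh) = 1.4 × 10^5 m³ / (9.42 × 10^6 m² × 56 m) = 2.654 × 10^-4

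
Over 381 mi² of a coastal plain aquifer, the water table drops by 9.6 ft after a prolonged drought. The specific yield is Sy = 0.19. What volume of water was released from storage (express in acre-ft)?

A = 381 mi² = 9.868 × 10^8 m²
Δh = 9.6 ft = 2.926 m
ΔV = Sy × A × Δh = 0.19 × 9.868 × 10^8 m² × 2.926 m = 5.486 × 10^8 m³
ΔV = 5.486 × 10^8 m³ = 4.448 × 10^5 acre-ft

ΔV ≈ 4.45 × 10^5 acre-ft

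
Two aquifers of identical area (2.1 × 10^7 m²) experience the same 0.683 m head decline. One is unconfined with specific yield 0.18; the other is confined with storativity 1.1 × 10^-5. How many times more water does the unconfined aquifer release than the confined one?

ΔV_u / ΔV_c ≈ 16400

Unconfined: ΔV_u = Sy × A × Δh = 0.18 × 2.1 × 10^7 × 0.683 = 2.582 × 10^6 m³
Confined: ΔV_c = S × A × Δh = 1.1 × 10^-5 × 2.1 × 10^7 × 0.683 = 157.8 m³
Ratio = ΔV_u / ΔV_c = Sy / S = 0.18 / 1.1 × 10^-5 = 16360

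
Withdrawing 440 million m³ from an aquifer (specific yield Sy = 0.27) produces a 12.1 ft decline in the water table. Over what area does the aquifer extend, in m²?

A ≈ 4.42 × 10^8 m²

Δh = 12.1 ft = 3.688 m
ΔV = 440 million m³ = 4.4 × 10^8 m³
A = ΔV / (Sy × Δh) = 4.4 × 10^8 / (0.27 × 3.688) = 4.419 × 10^8 m²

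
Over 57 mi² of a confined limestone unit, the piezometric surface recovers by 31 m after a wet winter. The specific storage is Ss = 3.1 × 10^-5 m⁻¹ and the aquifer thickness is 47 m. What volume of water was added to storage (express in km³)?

S = Ss × b = 3.1 × 10^-5 m⁻¹ × 47 m = 1.457 × 10^-3
A = 57 mi² = 1.476 × 10^8 m²
ΔV = S × A × Δh = 0.001457 × 1.476 × 10^8 m² × 31 m = 6.668 × 10^6 m³
ΔV = 6.668 × 10^6 m³ = 0.006668 km³

ΔV ≈ 0.00667 km³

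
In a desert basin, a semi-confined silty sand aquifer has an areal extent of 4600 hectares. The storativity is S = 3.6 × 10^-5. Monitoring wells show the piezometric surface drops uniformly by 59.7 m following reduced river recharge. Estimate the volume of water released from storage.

A = 4600 hectares = 4.6 × 10^7 m²
ΔV = S × A × Δh = 3.6 × 10^-5 × 4.6 × 10^7 m² × 59.7 m = 98860 m³

ΔV ≈ 98900 m³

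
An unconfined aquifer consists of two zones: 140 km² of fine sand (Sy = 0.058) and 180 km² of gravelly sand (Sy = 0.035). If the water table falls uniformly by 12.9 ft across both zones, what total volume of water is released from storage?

A₁ = 140 km² = 1.4 × 10^8 m²; A₂ = 180 km² = 1.8 × 10^8 m²
Δh = 12.9 ft = 3.932 m
ΔV₁ = 0.058 × 1.4 × 10^8 × 3.932 = 3.193 × 10^7 m³
ΔV₂ = 0.035 × 1.8 × 10^8 × 3.932 = 2.477 × 10^7 m³
ΔV = ΔV₁ + ΔV₂ = 5.67 × 10^7 m³

ΔV ≈ 5.67 × 10^7 m³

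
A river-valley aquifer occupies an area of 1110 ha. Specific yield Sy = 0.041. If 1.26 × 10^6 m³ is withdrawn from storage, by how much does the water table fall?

A = 1110 ha = 1.11 × 10^7 m²
Δh = ΔV / (Sy × A) = 1.26 × 10^6 m³ / (0.041 × 1.11 × 10^7 m²) = 2.769 m

Δh ≈ 2.77 m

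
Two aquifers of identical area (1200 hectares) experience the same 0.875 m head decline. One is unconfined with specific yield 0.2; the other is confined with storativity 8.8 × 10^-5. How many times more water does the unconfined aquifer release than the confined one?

A = 1200 hectares = 1.2 × 10^7 m²
Unconfined: ΔV_u = Sy × A × Δh = 0.2 × 1.2 × 10^7 × 0.875 = 2.1 × 10^6 m³
Confined: ΔV_c = S × A × Δh = 8.8 × 10^-5 × 1.2 × 10^7 × 0.875 = 924 m³
Ratio = ΔV_u / ΔV_c = Sy / S = 0.2 / 8.8 × 10^-5 = 2273

ΔV_u / ΔV_c ≈ 2270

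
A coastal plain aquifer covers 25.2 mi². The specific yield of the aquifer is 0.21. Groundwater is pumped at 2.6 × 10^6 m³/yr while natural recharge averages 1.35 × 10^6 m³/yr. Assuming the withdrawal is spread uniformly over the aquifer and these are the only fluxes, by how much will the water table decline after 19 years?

A = 25.2 mi² = 6.527 × 10^7 m²
Net abstraction = 2.6 × 10^6 − 1.35 × 10^6 = 1.25 × 10^6 m³/yr
Q_net = 1.25 × 10^6 m³/yr = 3425 m³/d
t = 19 years = 6935 d
ΔV = Q × t = 3425 m³/d × 6935 d = 2.375 × 10^7 m³
Δh = ΔV / (Sy × A) = 2.375 × 10^7 / (0.21 × 6.527 × 10^7) = 1.733 m

Δh ≈ 1.73 m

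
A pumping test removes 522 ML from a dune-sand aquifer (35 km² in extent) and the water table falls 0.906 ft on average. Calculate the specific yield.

Sy ≈ 0.054

A = 35 km² = 3.5 × 10^7 m²
Δh = 0.906 ft = 0.2761 m
ΔV = 522 ML = 5.22 × 10^5 m³
Sy = ΔV / (A × Δh) = 5.22 × 10^5 m³ / (3.5 × 10^7 m² × 0.2761 m) = 0.05401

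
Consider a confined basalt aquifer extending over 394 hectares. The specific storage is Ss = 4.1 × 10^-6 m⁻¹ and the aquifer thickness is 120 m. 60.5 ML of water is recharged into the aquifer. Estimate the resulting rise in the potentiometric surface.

S = Ss × b = 4.1 × 10^-6 m⁻¹ × 120 m = 4.92 × 10^-4
A = 394 hectares = 3.94 × 10^6 m²
ΔV = 60.5 ML = 60500 m³
Δh = ΔV / (S × A) = 60500 m³ / (4.92 × 10^-4 × 3.94 × 10^6 m²) = 31.21 m

Δh ≈ 31.2 m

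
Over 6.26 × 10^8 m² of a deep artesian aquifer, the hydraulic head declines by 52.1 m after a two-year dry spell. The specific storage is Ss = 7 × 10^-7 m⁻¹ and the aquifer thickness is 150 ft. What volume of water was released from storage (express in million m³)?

ΔV ≈ 1.04 million m³

b = 150 ft = 45.72 m
S = Ss × b = 7 × 10^-7 m⁻¹ × 45.72 m = 3.2 × 10^-5
ΔV = S × A × Δh = 3.2 × 10^-5 × 6.26 × 10^8 m² × 52.1 m = 1.044 × 10^6 m³
ΔV = 1.044 × 10^6 m³ = 1.044 million m³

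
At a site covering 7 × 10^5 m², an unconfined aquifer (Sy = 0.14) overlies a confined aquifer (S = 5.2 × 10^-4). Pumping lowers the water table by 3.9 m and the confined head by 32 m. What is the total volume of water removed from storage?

Unconfined: ΔV_u = Sy × A × Δh_u = 0.14 × 7 × 10^5 × 3.9 = 3.822 × 10^5 m³
Confined: ΔV_c = S × A × Δh_c = 5.2 × 10^-4 × 7 × 10^5 × 32 = 11650 m³
Total ΔV = 3.822 × 10^5 + 11650 = 3.938 × 10^5 m³

ΔV ≈ 3.94 × 10^5 m³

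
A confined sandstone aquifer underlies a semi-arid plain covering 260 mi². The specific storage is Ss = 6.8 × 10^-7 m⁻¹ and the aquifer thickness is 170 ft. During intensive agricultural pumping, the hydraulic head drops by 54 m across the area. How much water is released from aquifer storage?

b = 170 ft = 51.82 m
S = Ss × b = 6.8 × 10^-7 m⁻¹ × 51.82 m = 3.523 × 10^-5
A = 260 mi² = 6.734 × 10^8 m²
ΔV = S × A × Δh = 3.523 × 10^-5 × 6.734 × 10^8 m² × 54 m = 1.281 × 10^6 m³

ΔV ≈ 1.28 × 10^6 m³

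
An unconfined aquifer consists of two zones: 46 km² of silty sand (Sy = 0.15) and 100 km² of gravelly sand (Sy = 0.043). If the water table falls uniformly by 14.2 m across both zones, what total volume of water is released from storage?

A₁ = 46 km² = 4.6 × 10^7 m²; A₂ = 100 km² = 1 × 10^8 m²
ΔV₁ = 0.15 × 4.6 × 10^7 × 14.2 = 9.798 × 10^7 m³
ΔV₂ = 0.043 × 1 × 10^8 × 14.2 = 6.106 × 10^7 m³
ΔV = ΔV₁ + ΔV₂ = 1.59 × 10^8 m³

ΔV ≈ 1.59 × 10^8 m³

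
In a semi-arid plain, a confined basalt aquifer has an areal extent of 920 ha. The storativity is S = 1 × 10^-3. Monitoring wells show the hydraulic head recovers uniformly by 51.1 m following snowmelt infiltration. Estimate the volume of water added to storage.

A = 920 ha = 9.2 × 10^6 m²
ΔV = S × A × Δh = 0.001 × 9.2 × 10^6 m² × 51.1 m = 4.701 × 10^5 m³

ΔV ≈ 4.7 × 10^5 m³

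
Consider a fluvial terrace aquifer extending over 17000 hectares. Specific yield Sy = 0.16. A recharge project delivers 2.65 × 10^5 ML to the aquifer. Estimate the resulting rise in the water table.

Δh ≈ 9.74 m

A = 17000 hectares = 1.7 × 10^8 m²
ΔV = 2.65 × 10^5 ML = 2.65 × 10^8 m³
Δh = ΔV / (Sy × A) = 2.65 × 10^8 m³ / (0.16 × 1.7 × 10^8 m²) = 9.743 m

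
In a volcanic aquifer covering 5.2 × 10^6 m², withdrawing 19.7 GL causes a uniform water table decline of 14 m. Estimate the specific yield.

Sy ≈ 0.27

ΔV = 19.7 GL = 1.97 × 10^7 m³
Sy = ΔV / (A × Δh) = 1.97 × 10^7 m³ / (5.2 × 10^6 m² × 14 m) = 0.2706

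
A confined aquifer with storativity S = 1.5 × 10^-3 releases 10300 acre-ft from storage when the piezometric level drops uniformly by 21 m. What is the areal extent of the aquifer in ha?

A ≈ 40300 ha

ΔV = 10300 acre-ft = 1.27 × 10^7 m³
A = ΔV / (S × Δh) = 1.27 × 10^7 / (0.0015 × 21) = 4.033 × 10^8 m²
A = 4.033 × 10^8 m² = 40330 ha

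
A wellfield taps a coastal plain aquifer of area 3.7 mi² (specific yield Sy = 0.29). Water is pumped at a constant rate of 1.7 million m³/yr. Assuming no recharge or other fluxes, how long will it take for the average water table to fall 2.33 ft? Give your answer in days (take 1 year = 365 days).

t ≈ 424 days

A = 3.7 mi² = 9.583 × 10^6 m²
Δh = 2.33 ft = 0.7102 m
ΔV = Sy × A × Δh = 0.29 × 9.583 × 10^6 × 0.7102 = 1.974 × 10^6 m³
Q = 1.7 million m³/yr = 4658 m³/d
t = ΔV / Q = 1.974 × 10^6 m³ / 4658 m³/d = 423.8 d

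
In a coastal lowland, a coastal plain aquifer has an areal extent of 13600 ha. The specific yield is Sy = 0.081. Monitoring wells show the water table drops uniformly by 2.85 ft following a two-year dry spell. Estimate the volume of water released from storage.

A = 13600 ha = 1.36 × 10^8 m²
Δh = 2.85 ft = 0.8687 m
ΔV = Sy × A × Δh = 0.081 × 1.36 × 10^8 m² × 0.8687 m = 9.569 × 10^6 m³

ΔV ≈ 9.57 × 10^6 m³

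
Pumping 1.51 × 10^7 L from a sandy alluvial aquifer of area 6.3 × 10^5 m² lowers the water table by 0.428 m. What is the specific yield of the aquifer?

Sy ≈ 0.056

ΔV = 1.51 × 10^7 L = 15100 m³
Sy = ΔV / (A × Δh) = 15100 m³ / (6.3 × 10^5 m² × 0.428 m) = 0.056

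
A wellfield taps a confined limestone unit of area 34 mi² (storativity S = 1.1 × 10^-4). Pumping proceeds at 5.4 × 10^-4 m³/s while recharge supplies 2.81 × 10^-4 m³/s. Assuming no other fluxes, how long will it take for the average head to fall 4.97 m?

A = 34 mi² = 8.806 × 10^7 m²
ΔV = S × A × Δh = 1.1 × 10^-4 × 8.806 × 10^7 × 4.97 = 48140 m³
Net withdrawal = 5.4 × 10^-4 − 2.81 × 10^-4 = 2.59 × 10^-4 m³/s = 22.38 m³/d
t = ΔV / Q = 48140 m³ / 22.38 m³/d = 2151 d

t ≈ 2150 days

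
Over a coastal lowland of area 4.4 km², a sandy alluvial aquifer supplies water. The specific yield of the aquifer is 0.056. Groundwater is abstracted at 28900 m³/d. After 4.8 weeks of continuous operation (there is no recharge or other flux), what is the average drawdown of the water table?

Δh ≈ 3.94 m

A = 4.4 km² = 4.4 × 10^6 m²
t = 4.8 weeks = 33.6 d
ΔV = Q × t = 28900 m³/d × 33.6 d = 9.71 × 10^5 m³
Δh = ΔV / (Sy × A) = 9.71 × 10^5 / (0.056 × 4.4 × 10^6) = 3.941 m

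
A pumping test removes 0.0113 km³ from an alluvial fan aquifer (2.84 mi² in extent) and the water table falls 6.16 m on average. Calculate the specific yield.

Sy ≈ 0.25

A = 2.84 mi² = 7.356 × 10^6 m²
ΔV = 0.0113 km³ = 1.13 × 10^7 m³
Sy = ΔV / (A × Δh) = 1.13 × 10^7 m³ / (7.356 × 10^6 m² × 6.16 m) = 0.2494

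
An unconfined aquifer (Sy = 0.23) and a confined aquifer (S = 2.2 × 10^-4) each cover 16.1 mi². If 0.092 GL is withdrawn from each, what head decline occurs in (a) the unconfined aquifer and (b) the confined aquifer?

A = 16.1 mi² = 4.17 × 10^7 m²
ΔV = 0.092 GL = 92000 m³
Unconfined: Δh_u = ΔV/(Sy·A) = 92000/(0.23 × 4.17 × 10^7) = 0.009593 m
Confined: Δh_c = ΔV/(S·A) = 92000/(2.2 × 10^-4 × 4.17 × 10^7) = 10.03 m

Δh_u ≈ 0.00959 m; Δh_c ≈ 10 m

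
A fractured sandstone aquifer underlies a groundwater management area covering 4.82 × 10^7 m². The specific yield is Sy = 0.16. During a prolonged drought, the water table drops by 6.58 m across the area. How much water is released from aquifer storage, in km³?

ΔV = Sy × A × Δh = 0.16 × 4.82 × 10^7 m² × 6.58 m = 5.074 × 10^7 m³
ΔV = 5.074 × 10^7 m³ = 0.05074 km³

ΔV ≈ 0.0507 km³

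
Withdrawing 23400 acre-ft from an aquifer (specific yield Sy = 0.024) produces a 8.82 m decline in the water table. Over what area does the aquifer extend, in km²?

ΔV = 23400 acre-ft = 2.886 × 10^7 m³
A = ΔV / (Sy × Δh) = 2.886 × 10^7 / (0.024 × 8.82) = 1.364 × 10^8 m²
A = 1.364 × 10^8 m² = 136.4 km²

A ≈ 136 km²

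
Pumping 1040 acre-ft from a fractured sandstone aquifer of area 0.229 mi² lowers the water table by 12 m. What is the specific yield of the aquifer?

A = 0.229 mi² = 5.931 × 10^5 m²
ΔV = 1040 acre-ft = 1.283 × 10^6 m³
Sy = ΔV / (A × Δh) = 1.283 × 10^6 m³ / (5.931 × 10^5 m² × 12 m) = 0.1802

Sy ≈ 0.18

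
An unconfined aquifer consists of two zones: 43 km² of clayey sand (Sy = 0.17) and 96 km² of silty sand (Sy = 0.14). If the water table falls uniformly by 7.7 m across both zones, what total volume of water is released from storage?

A₁ = 43 km² = 4.3 × 10^7 m²; A₂ = 96 km² = 9.6 × 10^7 m²
ΔV₁ = 0.17 × 4.3 × 10^7 × 7.7 = 5.629 × 10^7 m³
ΔV₂ = 0.14 × 9.6 × 10^7 × 7.7 = 1.035 × 10^8 m³
ΔV = ΔV₁ + ΔV₂ = 1.598 × 10^8 m³

ΔV ≈ 1.6 × 10^8 m³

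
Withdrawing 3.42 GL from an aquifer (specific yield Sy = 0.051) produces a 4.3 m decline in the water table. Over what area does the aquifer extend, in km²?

A ≈ 15.6 km²

ΔV = 3.42 GL = 3.42 × 10^6 m³
A = ΔV / (Sy × Δh) = 3.42 × 10^6 / (0.051 × 4.3) = 1.56 × 10^7 m²
A = 1.56 × 10^7 m² = 15.6 km²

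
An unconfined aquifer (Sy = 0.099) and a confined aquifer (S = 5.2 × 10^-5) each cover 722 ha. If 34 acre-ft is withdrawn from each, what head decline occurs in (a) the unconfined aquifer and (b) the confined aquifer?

A = 722 ha = 7.22 × 10^6 m²
ΔV = 34 acre-ft = 41940 m³
Unconfined: Δh_u = ΔV/(Sy·A) = 41940/(0.099 × 7.22 × 10^6) = 0.05867 m
Confined: Δh_c = ΔV/(S·A) = 41940/(5.2 × 10^-5 × 7.22 × 10^6) = 111.7 m

Δh_u ≈ 0.0587 m; Δh_c ≈ 112 m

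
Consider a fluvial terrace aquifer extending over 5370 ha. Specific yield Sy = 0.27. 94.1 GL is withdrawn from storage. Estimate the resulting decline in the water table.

Δh ≈ 6.49 m

A = 5370 ha = 5.37 × 10^7 m²
ΔV = 94.1 GL = 9.41 × 10^7 m³
Δh = ΔV / (Sy × A) = 9.41 × 10^7 m³ / (0.27 × 5.37 × 10^7 m²) = 6.49 m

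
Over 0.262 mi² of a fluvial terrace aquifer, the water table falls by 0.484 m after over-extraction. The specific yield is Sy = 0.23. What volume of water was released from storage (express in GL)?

A = 0.262 mi² = 6.786 × 10^5 m²
ΔV = Sy × A × Δh = 0.23 × 6.786 × 10^5 m² × 0.484 m = 75540 m³
ΔV = 75540 m³ = 0.07554 GL

ΔV ≈ 0.0755 GL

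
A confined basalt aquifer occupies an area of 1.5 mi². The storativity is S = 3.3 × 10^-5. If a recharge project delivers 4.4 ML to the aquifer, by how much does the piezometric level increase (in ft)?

Δh ≈ 113 ft

A = 1.5 mi² = 3.885 × 10^6 m²
ΔV = 4.4 ML = 4400 m³
Δh = ΔV / (S × A) = 4400 m³ / (3.3 × 10^-5 × 3.885 × 10^6 m²) = 34.32 m
Δh = 34.32 m = 112.6 ft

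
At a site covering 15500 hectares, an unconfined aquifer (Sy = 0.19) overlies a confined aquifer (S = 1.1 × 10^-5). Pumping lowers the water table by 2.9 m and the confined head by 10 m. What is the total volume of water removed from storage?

A = 15500 hectares = 1.55 × 10^8 m²
Unconfined: ΔV_u = Sy × A × Δh_u = 0.19 × 1.55 × 10^8 × 2.9 = 8.54 × 10^7 m³
Confined: ΔV_c = S × A × Δh_c = 1.1 × 10^-5 × 1.55 × 10^8 × 10 = 17050 m³
Total ΔV = 8.54 × 10^7 + 17050 = 8.542 × 10^7 m³

ΔV ≈ 8.54 × 10^7 m³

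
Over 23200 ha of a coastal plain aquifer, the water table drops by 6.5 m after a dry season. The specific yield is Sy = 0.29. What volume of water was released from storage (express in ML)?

ΔV ≈ 4.37 × 10^5 ML

A = 23200 ha = 2.32 × 10^8 m²
ΔV = Sy × A × Δh = 0.29 × 2.32 × 10^8 m² × 6.5 m = 4.373 × 10^8 m³
ΔV = 4.373 × 10^8 m³ = 4.373 × 10^5 ML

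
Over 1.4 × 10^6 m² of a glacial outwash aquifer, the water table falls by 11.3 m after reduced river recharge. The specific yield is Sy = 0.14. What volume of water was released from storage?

ΔV ≈ 2.21 × 10^6 m³

ΔV = Sy × A × Δh = 0.14 × 1.4 × 10^6 m² × 11.3 m = 2.215 × 10^6 m³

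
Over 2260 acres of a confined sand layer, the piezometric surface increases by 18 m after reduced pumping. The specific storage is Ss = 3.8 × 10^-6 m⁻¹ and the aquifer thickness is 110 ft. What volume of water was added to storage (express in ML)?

ΔV ≈ 21 ML

b = 110 ft = 33.53 m
S = Ss × b = 3.8 × 10^-6 m⁻¹ × 33.53 m = 1.274 × 10^-4
A = 2260 acres = 9.146 × 10^6 m²
ΔV = S × A × Δh = 1.274 × 10^-4 × 9.146 × 10^6 m² × 18 m = 20970 m³
ΔV = 20970 m³ = 20.97 ML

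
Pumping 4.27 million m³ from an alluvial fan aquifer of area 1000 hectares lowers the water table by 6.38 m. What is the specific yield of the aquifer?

A = 1000 hectares = 1 × 10^7 m²
ΔV = 4.27 million m³ = 4.27 × 10^6 m³
Sy = ΔV / (A × Δh) = 4.27 × 10^6 m³ / (1 × 10^7 m² × 6.38 m) = 0.06693

Sy ≈ 0.067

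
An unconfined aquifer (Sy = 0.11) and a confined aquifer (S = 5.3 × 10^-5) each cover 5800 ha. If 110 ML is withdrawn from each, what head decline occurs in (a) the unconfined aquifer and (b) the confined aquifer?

A = 5800 ha = 5.8 × 10^7 m²
ΔV = 110 ML = 1.1 × 10^5 m³
Unconfined: Δh_u = ΔV/(Sy·A) = 1.1 × 10^5/(0.11 × 5.8 × 10^7) = 0.01724 m
Confined: Δh_c = ΔV/(S·A) = 1.1 × 10^5/(5.3 × 10^-5 × 5.8 × 10^7) = 35.78 m

Δh_u ≈ 0.0172 m; Δh_c ≈ 35.8 m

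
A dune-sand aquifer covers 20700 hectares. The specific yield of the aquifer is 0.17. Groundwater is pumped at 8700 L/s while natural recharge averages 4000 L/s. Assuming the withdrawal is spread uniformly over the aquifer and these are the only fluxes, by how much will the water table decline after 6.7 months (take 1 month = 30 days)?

A = 20700 hectares = 2.07 × 10^8 m²
Net abstraction = 8700 − 4000 = 4700 L/s
Q_net = 4700 L/s = 4.061 × 10^5 m³/d
t = 6.7 months = 201 d
ΔV = Q × t = 4.061 × 10^5 m³/d × 201 d = 8.162 × 10^7 m³
Δh = ΔV / (Sy × A) = 8.162 × 10^7 / (0.17 × 2.07 × 10^8) = 2.319 m

Δh ≈ 2.32 m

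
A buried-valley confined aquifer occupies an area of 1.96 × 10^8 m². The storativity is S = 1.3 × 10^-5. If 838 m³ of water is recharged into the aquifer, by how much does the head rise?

Δh ≈ 0.329 m

Δh = ΔV / (S × A) = 838 m³ / (1.3 × 10^-5 × 1.96 × 10^8 m²) = 0.3289 m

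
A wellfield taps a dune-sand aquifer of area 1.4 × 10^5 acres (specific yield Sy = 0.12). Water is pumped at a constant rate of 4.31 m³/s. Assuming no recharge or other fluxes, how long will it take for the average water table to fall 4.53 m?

t ≈ 827 days

A = 1.4 × 10^5 acres = 5.666 × 10^8 m²
ΔV = Sy × A × Δh = 0.12 × 5.666 × 10^8 × 4.53 = 3.08 × 10^8 m³
Q = 4.31 m³/s = 3.724 × 10^5 m³/d
t = ΔV / Q = 3.08 × 10^8 m³ / 3.724 × 10^5 m³/d = 827.1 d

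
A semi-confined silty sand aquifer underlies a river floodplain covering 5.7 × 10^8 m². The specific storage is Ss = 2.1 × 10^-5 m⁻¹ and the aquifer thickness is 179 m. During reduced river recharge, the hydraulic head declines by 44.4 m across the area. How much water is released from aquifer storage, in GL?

S = Ss × b = 2.1 × 10^-5 m⁻¹ × 179 m = 3.759 × 10^-3
ΔV = S × A × Δh = 0.003759 × 5.7 × 10^8 m² × 44.4 m = 9.513 × 10^7 m³
ΔV = 9.513 × 10^7 m³ = 95.13 GL

ΔV ≈ 95.1 GL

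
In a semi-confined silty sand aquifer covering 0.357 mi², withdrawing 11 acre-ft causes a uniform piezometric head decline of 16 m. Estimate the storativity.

S ≈ 9.2 × 10^-4

A = 0.357 mi² = 9.246 × 10^5 m²
ΔV = 11 acre-ft = 13570 m³
S = ΔV / (A × Δh) = 13570 m³ / (9.246 × 10^5 m² × 16 m) = 9.171 × 10^-4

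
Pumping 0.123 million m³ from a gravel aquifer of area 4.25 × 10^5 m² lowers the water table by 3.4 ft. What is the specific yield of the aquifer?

Sy ≈ 0.28

Δh = 3.4 ft = 1.036 m
ΔV = 0.123 million m³ = 1.23 × 10^5 m³
Sy = ΔV / (A × Δh) = 1.23 × 10^5 m³ / (4.25 × 10^5 m² × 1.036 m) = 0.2793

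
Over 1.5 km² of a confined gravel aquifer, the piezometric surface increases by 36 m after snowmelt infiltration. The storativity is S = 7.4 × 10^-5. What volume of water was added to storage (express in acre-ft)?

ΔV ≈ 3.24 acre-ft

A = 1.5 km² = 1.5 × 10^6 m²
ΔV = S × A × Δh = 7.4 × 10^-5 × 1.5 × 10^6 m² × 36 m = 3996 m³
ΔV = 3996 m³ = 3.24 acre-ft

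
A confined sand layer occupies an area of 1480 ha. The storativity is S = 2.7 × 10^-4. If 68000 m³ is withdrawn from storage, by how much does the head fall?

A = 1480 ha = 1.48 × 10^7 m²
Δh = ΔV / (S × A) = 68000 m³ / (2.7 × 10^-4 × 1.48 × 10^7 m²) = 17.02 m

Δh ≈ 17 m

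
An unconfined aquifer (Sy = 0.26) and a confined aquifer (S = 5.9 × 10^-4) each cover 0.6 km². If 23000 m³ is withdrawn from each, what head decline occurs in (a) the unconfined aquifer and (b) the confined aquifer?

Δh_u ≈ 0.147 m; Δh_c ≈ 65 m

A = 0.6 km² = 6 × 10^5 m²
Unconfined: Δh_u = ΔV/(Sy·A) = 23000/(0.26 × 6 × 10^5) = 0.1474 m
Confined: Δh_c = ΔV/(S·A) = 23000/(5.9 × 10^-4 × 6 × 10^5) = 64.97 m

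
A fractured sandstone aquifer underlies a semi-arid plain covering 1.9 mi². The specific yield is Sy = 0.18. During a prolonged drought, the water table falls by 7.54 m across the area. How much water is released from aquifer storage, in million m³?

A = 1.9 mi² = 4.921 × 10^6 m²
ΔV = Sy × A × Δh = 0.18 × 4.921 × 10^6 m² × 7.54 m = 6.679 × 10^6 m³
ΔV = 6.679 × 10^6 m³ = 6.679 million m³

ΔV ≈ 6.68 million m³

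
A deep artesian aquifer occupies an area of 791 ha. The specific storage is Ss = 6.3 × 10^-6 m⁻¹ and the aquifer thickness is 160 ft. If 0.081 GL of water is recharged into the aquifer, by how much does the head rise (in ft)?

Δh ≈ 109 ft

b = 160 ft = 48.77 m
S = Ss × b = 6.3 × 10^-6 m⁻¹ × 48.77 m = 3.072 × 10^-4
A = 791 ha = 7.91 × 10^6 m²
ΔV = 0.081 GL = 81000 m³
Δh = ΔV / (S × A) = 81000 m³ / (3.072 × 10^-4 × 7.91 × 10^6 m²) = 33.33 m
Δh = 33.33 m = 109.3 ft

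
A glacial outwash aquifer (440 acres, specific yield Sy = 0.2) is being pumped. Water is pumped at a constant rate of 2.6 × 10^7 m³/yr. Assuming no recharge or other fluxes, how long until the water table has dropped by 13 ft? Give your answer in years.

t ≈ 0.0543 years

A = 440 acres = 1.781 × 10^6 m²
Δh = 13 ft = 3.962 m
ΔV = Sy × A × Δh = 0.2 × 1.781 × 10^6 × 3.962 = 1.411 × 10^6 m³
Q = 2.6 × 10^7 m³/yr = 71230 m³/d
t = ΔV / Q = 1.411 × 10^6 m³ / 71230 m³/d = 19.81 d
t = 19.81 d ≈ 0.05427 years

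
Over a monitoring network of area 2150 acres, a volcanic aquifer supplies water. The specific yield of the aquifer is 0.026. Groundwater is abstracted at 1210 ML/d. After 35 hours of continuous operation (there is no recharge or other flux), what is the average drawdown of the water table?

A = 2150 acres = 8.701 × 10^6 m²
Q = 1210 ML/d = 1.21 × 10^6 m³/d
t = 35 hours = 1.458 d
ΔV = Q × t = 1.21 × 10^6 m³/d × 1.458 d = 1.765 × 10^6 m³
Δh = ΔV / (Sy × A) = 1.765 × 10^6 / (0.026 × 8.701 × 10^6) = 7.8 m

Δh ≈ 7.8 m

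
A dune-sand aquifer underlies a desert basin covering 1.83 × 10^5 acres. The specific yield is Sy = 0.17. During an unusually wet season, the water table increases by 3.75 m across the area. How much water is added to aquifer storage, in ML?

A = 1.83 × 10^5 acres = 7.406 × 10^8 m²
ΔV = Sy × A × Δh = 0.17 × 7.406 × 10^8 m² × 3.75 m = 4.721 × 10^8 m³
ΔV = 4.721 × 10^8 m³ = 4.721 × 10^5 ML

ΔV ≈ 4.72 × 10^5 ML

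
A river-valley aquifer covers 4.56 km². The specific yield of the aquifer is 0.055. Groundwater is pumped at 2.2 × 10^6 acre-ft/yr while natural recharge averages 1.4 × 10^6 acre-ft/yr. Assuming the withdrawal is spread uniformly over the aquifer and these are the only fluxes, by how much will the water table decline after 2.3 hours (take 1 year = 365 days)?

A = 4.56 km² = 4.56 × 10^6 m²
Net abstraction = 2.2 × 10^6 − 1.4 × 10^6 = 8 × 10^5 acre-ft/yr
Q_net = 8 × 10^5 acre-ft/yr = 2.704 × 10^6 m³/d
t = 2.3 hours = 0.09583 d
ΔV = Q × t = 2.704 × 10^6 m³/d × 0.09583 d = 2.591 × 10^5 m³
Δh = ΔV / (Sy × A) = 2.591 × 10^5 / (0.055 × 4.56 × 10^6) = 1.033 m

Δh ≈ 1.03 m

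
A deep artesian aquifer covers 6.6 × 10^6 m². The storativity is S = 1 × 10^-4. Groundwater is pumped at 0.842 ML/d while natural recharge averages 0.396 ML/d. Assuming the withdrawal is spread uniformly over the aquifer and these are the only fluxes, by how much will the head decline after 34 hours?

Net abstraction = 0.842 − 0.396 = 0.446 ML/d
Q_net = 0.446 ML/d = 446 m³/d
t = 34 hours = 1.417 d
ΔV = Q × t = 446 m³/d × 1.417 d = 631.8 m³
Δh = ΔV / (S × A) = 631.8 / (1 × 10^-4 × 6.6 × 10^6) = 0.9573 m

Δh ≈ 0.957 m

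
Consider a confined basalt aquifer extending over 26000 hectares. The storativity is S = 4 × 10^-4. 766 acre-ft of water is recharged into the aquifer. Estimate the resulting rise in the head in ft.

Δh ≈ 29.8 ft

A = 26000 hectares = 2.6 × 10^8 m²
ΔV = 766 acre-ft = 9.448 × 10^5 m³
Δh = ΔV / (S × A) = 9.448 × 10^5 m³ / (4 × 10^-4 × 2.6 × 10^8 m²) = 9.085 m
Δh = 9.085 m = 29.81 ft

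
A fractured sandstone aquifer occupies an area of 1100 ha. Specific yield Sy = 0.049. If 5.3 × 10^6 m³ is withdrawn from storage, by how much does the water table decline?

Δh ≈ 9.83 m

A = 1100 ha = 1.1 × 10^7 m²
Δh = ΔV / (Sy × A) = 5.3 × 10^6 m³ / (0.049 × 1.1 × 10^7 m²) = 9.833 m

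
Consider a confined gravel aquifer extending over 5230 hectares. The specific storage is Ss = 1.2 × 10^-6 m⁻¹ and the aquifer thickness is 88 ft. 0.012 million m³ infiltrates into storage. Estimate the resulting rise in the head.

b = 88 ft = 26.82 m
S = Ss × b = 1.2 × 10^-6 m⁻¹ × 26.82 m = 3.219 × 10^-5
A = 5230 hectares = 5.23 × 10^7 m²
ΔV = 0.012 million m³ = 12000 m³
Δh = ΔV / (S × A) = 12000 m³ / (3.219 × 10^-5 × 5.23 × 10^7 m²) = 7.129 m

Δh ≈ 7.13 m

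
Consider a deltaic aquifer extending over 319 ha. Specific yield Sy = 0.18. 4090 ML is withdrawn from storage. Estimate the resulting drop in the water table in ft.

Δh ≈ 23.4 ft

A = 319 ha = 3.19 × 10^6 m²
ΔV = 4090 ML = 4.09 × 10^6 m³
Δh = ΔV / (Sy × A) = 4.09 × 10^6 m³ / (0.18 × 3.19 × 10^6 m²) = 7.123 m
Δh = 7.123 m = 23.37 ft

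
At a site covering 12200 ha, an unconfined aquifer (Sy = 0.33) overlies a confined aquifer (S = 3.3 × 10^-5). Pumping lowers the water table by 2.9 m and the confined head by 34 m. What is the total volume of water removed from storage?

ΔV ≈ 1.17 × 10^8 m³

A = 12200 ha = 1.22 × 10^8 m²
Unconfined: ΔV_u = Sy × A × Δh_u = 0.33 × 1.22 × 10^8 × 2.9 = 1.168 × 10^8 m³
Confined: ΔV_c = S × A × Δh_c = 3.3 × 10^-5 × 1.22 × 10^8 × 34 = 1.369 × 10^5 m³
Total ΔV = 1.168 × 10^8 + 1.369 × 10^5 = 1.169 × 10^8 m³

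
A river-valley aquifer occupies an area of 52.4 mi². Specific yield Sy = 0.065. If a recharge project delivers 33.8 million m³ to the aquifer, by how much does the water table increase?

Δh ≈ 3.83 m

A = 52.4 mi² = 1.357 × 10^8 m²
ΔV = 33.8 million m³ = 3.38 × 10^7 m³
Δh = ΔV / (Sy × A) = 3.38 × 10^7 m³ / (0.065 × 1.357 × 10^8 m²) = 3.832 m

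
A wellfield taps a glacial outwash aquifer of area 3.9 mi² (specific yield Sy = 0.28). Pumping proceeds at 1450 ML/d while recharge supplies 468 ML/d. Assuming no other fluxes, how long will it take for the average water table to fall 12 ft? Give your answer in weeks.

t ≈ 1.5 weeks

A = 3.9 mi² = 1.01 × 10^7 m²
Δh = 12 ft = 3.658 m
ΔV = Sy × A × Δh = 0.28 × 1.01 × 10^7 × 3.658 = 1.034 × 10^7 m³
Net withdrawal = 1450 − 468 = 982 ML/d = 9.82 × 10^5 m³/d
t = ΔV / Q = 1.034 × 10^7 m³ / 9.82 × 10^5 m³/d = 10.53 d
t = 10.53 d ≈ 1.505 weeks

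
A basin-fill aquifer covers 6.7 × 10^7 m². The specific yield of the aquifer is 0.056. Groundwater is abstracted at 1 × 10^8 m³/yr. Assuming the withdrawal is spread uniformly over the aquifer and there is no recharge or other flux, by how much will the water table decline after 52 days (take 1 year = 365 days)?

Δh ≈ 3.8 m

Q = 1 × 10^8 m³/yr = 2.74 × 10^5 m³/d
ΔV = Q × t = 2.74 × 10^5 m³/d × 52 d = 1.425 × 10^7 m³
Δh = ΔV / (Sy × A) = 1.425 × 10^7 / (0.056 × 6.7 × 10^7) = 3.797 m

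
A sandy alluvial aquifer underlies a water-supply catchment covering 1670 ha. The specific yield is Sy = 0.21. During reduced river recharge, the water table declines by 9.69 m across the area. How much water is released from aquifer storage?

A = 1670 ha = 1.67 × 10^7 m²
ΔV = Sy × A × Δh = 0.21 × 1.67 × 10^7 m² × 9.69 m = 3.398 × 10^7 m³

ΔV ≈ 3.4 × 10^7 m³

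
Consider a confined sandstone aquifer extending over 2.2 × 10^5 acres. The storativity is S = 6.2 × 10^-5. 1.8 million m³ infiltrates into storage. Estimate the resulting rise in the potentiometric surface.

A = 2.2 × 10^5 acres = 8.903 × 10^8 m²
ΔV = 1.8 million m³ = 1.8 × 10^6 m³
Δh = ΔV / (S × A) = 1.8 × 10^6 m³ / (6.2 × 10^-5 × 8.903 × 10^8 m²) = 32.61 m

Δh ≈ 32.6 m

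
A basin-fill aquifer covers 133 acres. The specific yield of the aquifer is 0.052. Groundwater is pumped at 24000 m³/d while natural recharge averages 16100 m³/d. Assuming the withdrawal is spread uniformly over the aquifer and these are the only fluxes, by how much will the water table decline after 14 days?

Δh ≈ 3.95 m

A = 133 acres = 5.382 × 10^5 m²
Net abstraction = 24000 − 16100 = 7900 m³/d
ΔV = Q × t = 7900 m³/d × 14 d = 1.106 × 10^5 m³
Δh = ΔV / (Sy × A) = 1.106 × 10^5 / (0.052 × 5.382 × 10^5) = 3.952 m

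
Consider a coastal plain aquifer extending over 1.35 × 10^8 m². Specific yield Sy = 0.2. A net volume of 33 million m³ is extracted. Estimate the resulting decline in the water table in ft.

ΔV = 33 million m³ = 3.3 × 10^7 m³
Δh = ΔV / (Sy × A) = 3.3 × 10^7 m³ / (0.2 × 1.35 × 10^8 m²) = 1.222 m
Δh = 1.222 m = 4.01 ft

Δh ≈ 4.01 ft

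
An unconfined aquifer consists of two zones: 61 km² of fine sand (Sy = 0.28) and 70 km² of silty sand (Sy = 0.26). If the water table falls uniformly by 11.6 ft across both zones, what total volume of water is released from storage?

A₁ = 61 km² = 6.1 × 10^7 m²; A₂ = 70 km² = 7 × 10^7 m²
Δh = 11.6 ft = 3.536 m
ΔV₁ = 0.28 × 6.1 × 10^7 × 3.536 = 6.039 × 10^7 m³
ΔV₂ = 0.26 × 7 × 10^7 × 3.536 = 6.435 × 10^7 m³
ΔV = ΔV₁ + ΔV₂ = 1.247 × 10^8 m³

ΔV ≈ 1.25 × 10^8 m³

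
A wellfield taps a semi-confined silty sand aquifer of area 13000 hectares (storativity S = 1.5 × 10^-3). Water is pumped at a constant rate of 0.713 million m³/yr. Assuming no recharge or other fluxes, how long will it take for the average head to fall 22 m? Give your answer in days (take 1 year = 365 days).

t ≈ 2200 days

A = 13000 hectares = 1.3 × 10^8 m²
ΔV = S × A × Δh = 0.0015 × 1.3 × 10^8 × 22 = 4.29 × 10^6 m³
Q = 0.713 million m³/yr = 1953 m³/d
t = ΔV / Q = 4.29 × 10^6 m³ / 1953 m³/d = 2196 d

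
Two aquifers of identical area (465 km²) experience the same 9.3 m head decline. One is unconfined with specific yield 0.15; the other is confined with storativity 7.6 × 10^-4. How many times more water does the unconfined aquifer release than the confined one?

A = 465 km² = 4.65 × 10^8 m²
Unconfined: ΔV_u = Sy × A × Δh = 0.15 × 4.65 × 10^8 × 9.3 = 6.487 × 10^8 m³
Confined: ΔV_c = S × A × Δh = 7.6 × 10^-4 × 4.65 × 10^8 × 9.3 = 3.287 × 10^6 m³
Ratio = ΔV_u / ΔV_c = Sy / S = 0.15 / 7.6 × 10^-4 = 197.4

ΔV_u / ΔV_c ≈ 197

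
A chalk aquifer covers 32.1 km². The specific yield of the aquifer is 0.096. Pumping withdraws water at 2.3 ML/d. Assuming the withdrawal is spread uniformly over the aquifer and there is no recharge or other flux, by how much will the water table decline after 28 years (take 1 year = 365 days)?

A = 32.1 km² = 3.21 × 10^7 m²
Q = 2.3 ML/d = 2300 m³/d
t = 28 years = 10220 d
ΔV = Q × t = 2300 m³/d × 10220 d = 2.351 × 10^7 m³
Δh = ΔV / (Sy × A) = 2.351 × 10^7 / (0.096 × 3.21 × 10^7) = 7.628 m

Δh ≈ 7.63 m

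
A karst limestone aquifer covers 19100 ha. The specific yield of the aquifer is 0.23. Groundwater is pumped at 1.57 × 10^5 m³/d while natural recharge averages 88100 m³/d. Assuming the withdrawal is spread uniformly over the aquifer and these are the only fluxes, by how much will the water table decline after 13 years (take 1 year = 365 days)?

A = 19100 ha = 1.91 × 10^8 m²
Net abstraction = 1.57 × 10^5 − 88100 = 68900 m³/d
t = 13 years = 4745 d
ΔV = Q × t = 68900 m³/d × 4745 d = 3.269 × 10^8 m³
Δh = ΔV / (Sy × A) = 3.269 × 10^8 / (0.23 × 1.91 × 10^8) = 7.442 m

Δh ≈ 7.44 m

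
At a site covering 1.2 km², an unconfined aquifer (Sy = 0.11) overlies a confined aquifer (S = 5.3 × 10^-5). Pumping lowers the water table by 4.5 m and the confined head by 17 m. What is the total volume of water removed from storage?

ΔV ≈ 5.95 × 10^5 m³

A = 1.2 km² = 1.2 × 10^6 m²
Unconfined: ΔV_u = Sy × A × Δh_u = 0.11 × 1.2 × 10^6 × 4.5 = 5.94 × 10^5 m³
Confined: ΔV_c = S × A × Δh_c = 5.3 × 10^-5 × 1.2 × 10^6 × 17 = 1081 m³
Total ΔV = 5.94 × 10^5 + 1081 = 5.951 × 10^5 m³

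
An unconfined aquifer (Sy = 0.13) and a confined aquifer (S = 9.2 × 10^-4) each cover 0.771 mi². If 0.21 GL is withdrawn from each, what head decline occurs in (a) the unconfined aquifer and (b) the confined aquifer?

A = 0.771 mi² = 1.997 × 10^6 m²
ΔV = 0.21 GL = 2.1 × 10^5 m³
Unconfined: Δh_u = ΔV/(Sy·A) = 2.1 × 10^5/(0.13 × 1.997 × 10^6) = 0.809 m
Confined: Δh_c = ΔV/(S·A) = 2.1 × 10^5/(9.2 × 10^-4 × 1.997 × 10^6) = 114.3 m

Δh_u ≈ 0.809 m; Δh_c ≈ 114 m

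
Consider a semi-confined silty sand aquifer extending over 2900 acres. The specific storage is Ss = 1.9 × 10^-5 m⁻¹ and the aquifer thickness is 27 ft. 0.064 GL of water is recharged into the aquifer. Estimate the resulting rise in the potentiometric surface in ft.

b = 27 ft = 8.23 m
S = Ss × b = 1.9 × 10^-5 m⁻¹ × 8.23 m = 1.564 × 10^-4
A = 2900 acres = 1.174 × 10^7 m²
ΔV = 0.064 GL = 64000 m³
Δh = ΔV / (S × A) = 64000 m³ / (1.564 × 10^-4 × 1.174 × 10^7 m²) = 34.88 m
Δh = 34.88 m = 114.4 ft

Δh ≈ 114 ft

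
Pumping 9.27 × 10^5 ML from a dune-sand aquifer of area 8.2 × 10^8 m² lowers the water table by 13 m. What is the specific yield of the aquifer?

Sy ≈ 0.087

ΔV = 9.27 × 10^5 ML = 9.27 × 10^8 m³
Sy = ΔV / (A × Δh) = 9.27 × 10^8 m³ / (8.2 × 10^8 m² × 13 m) = 0.08696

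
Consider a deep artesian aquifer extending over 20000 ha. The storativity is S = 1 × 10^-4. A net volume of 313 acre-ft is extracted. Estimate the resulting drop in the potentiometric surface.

Δh ≈ 19.3 m

A = 20000 ha = 2 × 10^8 m²
ΔV = 313 acre-ft = 3.861 × 10^5 m³
Δh = ΔV / (S × A) = 3.861 × 10^5 m³ / (1 × 10^-4 × 2 × 10^8 m²) = 19.3 m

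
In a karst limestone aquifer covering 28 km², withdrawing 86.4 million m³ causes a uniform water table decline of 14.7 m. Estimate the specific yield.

Sy ≈ 0.21

A = 28 km² = 2.8 × 10^7 m²
ΔV = 86.4 million m³ = 8.64 × 10^7 m³
Sy = ΔV / (A × Δh) = 8.64 × 10^7 m³ / (2.8 × 10^7 m² × 14.7 m) = 0.2099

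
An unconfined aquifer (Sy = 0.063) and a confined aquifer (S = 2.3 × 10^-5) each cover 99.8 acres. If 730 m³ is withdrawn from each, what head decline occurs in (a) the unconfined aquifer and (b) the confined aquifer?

Δh_u ≈ 0.0287 m; Δh_c ≈ 78.6 m

A = 99.8 acres = 4.039 × 10^5 m²
Unconfined: Δh_u = ΔV/(Sy·A) = 730/(0.063 × 4.039 × 10^5) = 0.02869 m
Confined: Δh_c = ΔV/(S·A) = 730/(2.3 × 10^-5 × 4.039 × 10^5) = 78.59 m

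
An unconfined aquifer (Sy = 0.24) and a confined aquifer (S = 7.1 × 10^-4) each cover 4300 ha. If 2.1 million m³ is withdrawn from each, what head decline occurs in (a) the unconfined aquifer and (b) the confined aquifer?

Δh_u ≈ 0.203 m; Δh_c ≈ 68.8 m

A = 4300 ha = 4.3 × 10^7 m²
ΔV = 2.1 million m³ = 2.1 × 10^6 m³
Unconfined: Δh_u = ΔV/(Sy·A) = 2.1 × 10^6/(0.24 × 4.3 × 10^7) = 0.2035 m
Confined: Δh_c = ΔV/(S·A) = 2.1 × 10^6/(7.1 × 10^-4 × 4.3 × 10^7) = 68.78 m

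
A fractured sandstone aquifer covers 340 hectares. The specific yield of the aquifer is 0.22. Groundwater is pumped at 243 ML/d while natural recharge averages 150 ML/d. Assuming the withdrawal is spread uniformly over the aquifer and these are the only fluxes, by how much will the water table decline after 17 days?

A = 340 hectares = 3.4 × 10^6 m²
Net abstraction = 243 − 150 = 93 ML/d
Q_net = 93 ML/d = 93000 m³/d
ΔV = Q × t = 93000 m³/d × 17 d = 1.581 × 10^6 m³
Δh = ΔV / (Sy × A) = 1.581 × 10^6 / (0.22 × 3.4 × 10^6) = 2.114 m

Δh ≈ 2.11 m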